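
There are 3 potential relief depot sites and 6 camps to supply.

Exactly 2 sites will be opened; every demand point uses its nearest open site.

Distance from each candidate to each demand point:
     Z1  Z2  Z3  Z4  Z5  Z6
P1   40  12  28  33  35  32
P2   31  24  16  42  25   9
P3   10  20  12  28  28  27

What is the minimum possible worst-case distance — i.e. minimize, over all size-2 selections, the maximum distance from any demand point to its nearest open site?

28

Open {P1, P3}.
  Farthest demand point is Z4 at distance 28 (to P3); all others are ≤ 28.
With {P2, P3} the worst case is 28.
With {P1, P2} the worst case is 33.
No size-2 selection achieves below 28.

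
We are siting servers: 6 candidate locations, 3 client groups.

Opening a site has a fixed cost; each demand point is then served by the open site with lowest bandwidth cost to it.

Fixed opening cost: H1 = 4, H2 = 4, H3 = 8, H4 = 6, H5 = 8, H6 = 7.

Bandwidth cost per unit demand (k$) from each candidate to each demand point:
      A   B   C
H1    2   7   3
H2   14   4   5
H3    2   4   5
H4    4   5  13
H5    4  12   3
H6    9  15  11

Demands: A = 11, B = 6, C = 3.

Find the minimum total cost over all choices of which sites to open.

63

Open {H1, H2}: assign each demand point to its cheapest open site.
  A→H1 11×2=22, B→H2 6×4=24, C→H1 3×3=9
  bandwidth cost 55, fixed 8 → total 63.
Compare {H1, H3}: bandwidth cost 55 + fixed 12 = 67.
Compare {H3}: bandwidth cost 61 + fixed 8 = 69.
Compare {H1, H2, H4}: bandwidth cost 55 + fixed 14 = 69.
All other subsets cost ≥ 67. Minimum total cost: 63.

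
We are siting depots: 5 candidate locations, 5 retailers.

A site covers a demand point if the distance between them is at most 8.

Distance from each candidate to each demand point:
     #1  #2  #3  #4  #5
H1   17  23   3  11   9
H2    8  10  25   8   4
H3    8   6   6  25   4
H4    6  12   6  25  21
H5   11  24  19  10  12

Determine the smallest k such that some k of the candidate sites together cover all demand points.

Coverage sets (demand points within 8 of each site):
  H1: {#3}
  H2: {#1, #4, #5}
  H3: {#1, #2, #3, #5}
  H4: {#1, #3}
  H5: {}
No single site covers all 5 demand points.
But {H2, H3} covers everything, so the minimum is 2.

2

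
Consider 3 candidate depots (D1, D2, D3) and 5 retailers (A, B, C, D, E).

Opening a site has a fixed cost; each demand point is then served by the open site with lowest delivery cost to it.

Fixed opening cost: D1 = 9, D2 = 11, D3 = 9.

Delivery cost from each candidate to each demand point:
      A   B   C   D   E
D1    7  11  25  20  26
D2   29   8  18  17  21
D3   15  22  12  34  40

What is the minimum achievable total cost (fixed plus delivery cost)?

Open {D1, D2}: assign each demand point to its cheapest open site.
  A→D1 7, B→D2 8, C→D2 18, D→D2 17, E→D2 21
  delivery cost 71, fixed 20 → total 91.
Compare {D2, D3}: delivery cost 73 + fixed 20 = 93.
Compare {D1, D3}: delivery cost 76 + fixed 18 = 94.
Compare {D1, D2, D3}: delivery cost 65 + fixed 29 = 94.
All other subsets cost ≥ 93. Minimum total cost: 91.

91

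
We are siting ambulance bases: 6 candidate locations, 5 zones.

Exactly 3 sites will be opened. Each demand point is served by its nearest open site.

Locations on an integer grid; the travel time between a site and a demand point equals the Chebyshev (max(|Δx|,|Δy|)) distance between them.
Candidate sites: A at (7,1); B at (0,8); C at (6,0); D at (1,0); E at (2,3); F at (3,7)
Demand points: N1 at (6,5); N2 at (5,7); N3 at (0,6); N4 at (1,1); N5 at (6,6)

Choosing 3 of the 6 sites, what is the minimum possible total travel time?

11

Open {B, D, F}.
  N1→F 3, N2→F 2, N3→B 2, N4→D 1, N5→F 3  ⇒ total 11.
Compare {A, D, F}: total 12.
Compare {B, E, F}: total 12.
No size-3 selection does better; minimum is 11.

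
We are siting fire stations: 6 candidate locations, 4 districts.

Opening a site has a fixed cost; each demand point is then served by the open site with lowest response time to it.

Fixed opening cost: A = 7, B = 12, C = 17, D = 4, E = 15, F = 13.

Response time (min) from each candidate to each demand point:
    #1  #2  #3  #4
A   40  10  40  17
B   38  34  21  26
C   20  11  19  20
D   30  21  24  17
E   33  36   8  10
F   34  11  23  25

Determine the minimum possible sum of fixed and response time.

Open {C, E}: assign each demand point to its cheapest open site.
  #1→C 20, #2→C 11, #3→E 8, #4→E 10
  response time 49, fixed 32 → total 81.
Compare {A, E}: response time 61 + fixed 22 = 83.
Compare {A, D, E}: response time 58 + fixed 26 = 84.
Compare {C, D, E}: response time 49 + fixed 36 = 85.
All other subsets cost ≥ 83. Minimum total cost: 81.

81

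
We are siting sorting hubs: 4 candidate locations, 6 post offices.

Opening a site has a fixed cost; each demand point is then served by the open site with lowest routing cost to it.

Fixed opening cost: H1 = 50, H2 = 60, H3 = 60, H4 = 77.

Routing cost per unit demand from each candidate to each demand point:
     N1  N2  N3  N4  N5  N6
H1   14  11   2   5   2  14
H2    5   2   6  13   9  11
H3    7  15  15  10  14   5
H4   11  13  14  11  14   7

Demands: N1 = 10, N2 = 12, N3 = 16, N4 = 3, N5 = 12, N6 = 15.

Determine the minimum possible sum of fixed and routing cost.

390

Open {H1, H2, H3}: assign each demand point to its cheapest open site.
  N1→H2 10×5=50, N2→H2 12×2=24, N3→H1 16×2=32, N4→H1 3×5=15, N5→H1 12×2=24, N6→H3 15×5=75
  routing cost 220, fixed 170 → total 390.
Compare {H1, H2}: routing cost 310 + fixed 110 = 420.
Compare {H1, H2, H4}: routing cost 250 + fixed 187 = 437.
Compare {H1, H3}: routing cost 348 + fixed 110 = 458.
All other subsets cost ≥ 420. Minimum total cost: 390.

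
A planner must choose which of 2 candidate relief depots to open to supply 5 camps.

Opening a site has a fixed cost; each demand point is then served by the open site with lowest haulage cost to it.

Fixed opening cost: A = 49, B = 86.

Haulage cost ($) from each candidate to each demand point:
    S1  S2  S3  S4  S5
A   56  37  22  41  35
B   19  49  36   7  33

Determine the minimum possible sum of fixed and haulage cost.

Open {B}: assign each demand point to its cheapest open site.
  S1→B 19, S2→B 49, S3→B 36, S4→B 7, S5→B 33
  haulage cost 144, fixed 86 → total 230.
Compare {A}: haulage cost 191 + fixed 49 = 240.
Compare {A, B}: haulage cost 118 + fixed 135 = 253.

230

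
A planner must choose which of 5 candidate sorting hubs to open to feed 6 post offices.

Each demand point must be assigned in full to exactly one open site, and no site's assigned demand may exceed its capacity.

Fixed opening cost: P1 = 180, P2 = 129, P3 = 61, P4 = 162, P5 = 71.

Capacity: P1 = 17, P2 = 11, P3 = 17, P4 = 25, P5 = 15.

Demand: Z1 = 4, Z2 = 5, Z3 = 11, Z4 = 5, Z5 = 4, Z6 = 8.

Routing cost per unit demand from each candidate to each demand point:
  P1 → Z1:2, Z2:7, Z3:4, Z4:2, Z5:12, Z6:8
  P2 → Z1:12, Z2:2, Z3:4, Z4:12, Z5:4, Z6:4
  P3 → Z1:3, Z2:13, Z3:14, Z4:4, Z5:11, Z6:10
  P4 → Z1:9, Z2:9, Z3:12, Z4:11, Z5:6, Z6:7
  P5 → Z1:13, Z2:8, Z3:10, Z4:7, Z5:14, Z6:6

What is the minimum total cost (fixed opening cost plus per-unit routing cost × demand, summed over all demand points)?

469

Open {P2, P3, P5}; cheapest assignment that respects the capacities:
  P2 (cap 11, load 11): Z3 — cost 11×4 = 44
  P3 (cap 17, load 13): Z1, Z4, Z5 — cost 4×3 + 5×4 + 4×11 = 76
  P5 (cap 15, load 13): Z2, Z6 — cost 5×8 + 8×6 = 88
  Shipping 208, fixed 261 → total 469.
  Any other capacity-feasible assignment to {P2, P3, P5} ships for at least 208.
Compare {P1, P3, P5}: its best feasible assignment gives total 510.
Compare {P3, P4}: its best feasible assignment gives total 532.
Every other set of open sites that can feasibly serve all demand totals ≥ 510 even under its best assignment. Minimum: 469.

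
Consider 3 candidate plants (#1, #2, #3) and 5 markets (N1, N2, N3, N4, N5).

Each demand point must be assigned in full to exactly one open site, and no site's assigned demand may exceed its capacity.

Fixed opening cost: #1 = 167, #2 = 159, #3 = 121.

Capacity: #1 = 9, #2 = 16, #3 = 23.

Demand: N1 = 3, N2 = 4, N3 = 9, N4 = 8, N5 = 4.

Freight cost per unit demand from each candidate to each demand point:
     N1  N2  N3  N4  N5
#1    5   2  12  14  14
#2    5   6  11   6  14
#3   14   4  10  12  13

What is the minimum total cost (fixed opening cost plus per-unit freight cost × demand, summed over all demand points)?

Open {#2, #3}; cheapest assignment that respects the capacities:
  #2 (cap 16, load 11): N1, N4 — cost 3×5 + 8×6 = 63
  #3 (cap 23, load 17): N2, N3, N5 — cost 4×4 + 9×10 + 4×13 = 158
  Shipping 221, fixed 280 → total 501.
  Any other capacity-feasible assignment to {#2, #3} ships for at least 221.
Compare {#1, #3}: its best feasible assignment gives total 549.
Compare {#1, #2, #3}: its best feasible assignment gives total 660.
Every other set of open sites that can feasibly serve all demand totals ≥ 549 even under its best assignment. Minimum: 501.

501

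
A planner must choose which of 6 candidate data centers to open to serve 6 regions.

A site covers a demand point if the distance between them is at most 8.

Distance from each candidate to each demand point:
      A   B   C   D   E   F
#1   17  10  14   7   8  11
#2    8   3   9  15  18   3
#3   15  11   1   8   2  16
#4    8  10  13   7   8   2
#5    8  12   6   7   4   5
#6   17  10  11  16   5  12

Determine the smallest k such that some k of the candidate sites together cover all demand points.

Coverage sets (demand points within 8 of each site):
  #1: {D, E}
  #2: {A, B, F}
  #3: {C, D, E}
  #4: {A, D, E, F}
  #5: {A, C, D, E, F}
  #6: {E}
No single site covers all 6 demand points.
But {#2, #3} covers everything, so the minimum is 2.

2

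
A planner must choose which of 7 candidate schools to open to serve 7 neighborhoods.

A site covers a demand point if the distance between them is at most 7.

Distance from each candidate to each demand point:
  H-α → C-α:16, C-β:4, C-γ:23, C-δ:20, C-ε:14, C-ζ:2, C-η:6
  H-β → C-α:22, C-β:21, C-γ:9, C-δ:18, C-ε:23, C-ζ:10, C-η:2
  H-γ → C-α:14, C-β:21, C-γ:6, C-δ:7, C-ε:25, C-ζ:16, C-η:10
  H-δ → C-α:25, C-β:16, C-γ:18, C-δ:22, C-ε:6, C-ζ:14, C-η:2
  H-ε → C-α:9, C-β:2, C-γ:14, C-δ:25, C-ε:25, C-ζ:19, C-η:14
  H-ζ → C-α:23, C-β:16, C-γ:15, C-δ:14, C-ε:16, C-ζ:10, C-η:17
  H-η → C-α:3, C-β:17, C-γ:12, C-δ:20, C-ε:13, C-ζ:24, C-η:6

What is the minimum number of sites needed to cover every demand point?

4

Coverage sets (demand points within 7 of each site):
  H-α: {C-β, C-ζ, C-η}
  H-β: {C-η}
  H-γ: {C-γ, C-δ}
  H-δ: {C-ε, C-η}
  H-ε: {C-β}
  H-ζ: {}
  H-η: {C-α, C-η}
No 3 sites suffice: every size-3 union leaves at least one demand point uncovered.
But {H-α, H-γ, H-δ, H-η} covers everything, so the minimum is 4.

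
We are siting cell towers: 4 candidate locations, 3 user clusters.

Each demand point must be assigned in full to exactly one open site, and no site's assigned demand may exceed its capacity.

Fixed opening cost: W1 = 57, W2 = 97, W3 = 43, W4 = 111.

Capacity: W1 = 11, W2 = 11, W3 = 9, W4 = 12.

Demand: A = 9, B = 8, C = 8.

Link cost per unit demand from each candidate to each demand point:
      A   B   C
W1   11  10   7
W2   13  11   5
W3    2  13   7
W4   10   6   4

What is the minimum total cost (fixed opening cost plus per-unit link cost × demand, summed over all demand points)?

Open {W1, W3, W4}; cheapest assignment that respects the capacities:
  W1 (cap 11, load 8): C — cost 8×7 = 56
  W3 (cap 9, load 9): A — cost 9×2 = 18
  W4 (cap 12, load 8): B — cost 8×6 = 48
  Shipping 122, fixed 211 → total 333.
  Any other capacity-feasible assignment to {W1, W3, W4} ships for at least 122.
Compare {W1, W2, W3}: its best feasible assignment gives total 335.
Compare {W2, W3, W4}: its best feasible assignment gives total 357.
Every other set of open sites that can feasibly serve all demand totals ≥ 335 even under its best assignment. Minimum: 333.

333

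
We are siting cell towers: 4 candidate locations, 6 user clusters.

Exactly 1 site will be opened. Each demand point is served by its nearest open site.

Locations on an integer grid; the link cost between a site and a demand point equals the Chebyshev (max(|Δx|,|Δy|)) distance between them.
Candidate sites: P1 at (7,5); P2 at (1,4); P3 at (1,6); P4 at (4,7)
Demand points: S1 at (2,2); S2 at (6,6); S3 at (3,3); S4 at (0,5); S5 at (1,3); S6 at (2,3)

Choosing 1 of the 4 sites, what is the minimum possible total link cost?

Open {P2}.
  S1→P2 2, S2→P2 5, S3→P2 2, S4→P2 1, S5→P2 1, S6→P2 1  ⇒ total 12.
Compare {P3}: total 19.
Compare {P4}: total 23.
No size-1 selection does better; minimum is 12.

12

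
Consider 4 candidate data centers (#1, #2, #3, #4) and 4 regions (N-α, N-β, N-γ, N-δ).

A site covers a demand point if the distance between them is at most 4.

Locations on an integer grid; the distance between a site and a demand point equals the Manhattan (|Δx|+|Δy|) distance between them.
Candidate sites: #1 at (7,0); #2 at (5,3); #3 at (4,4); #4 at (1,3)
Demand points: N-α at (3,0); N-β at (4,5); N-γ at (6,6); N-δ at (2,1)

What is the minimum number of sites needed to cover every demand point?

Coverage sets (demand points within 4 of each site):
  #1: {N-α}
  #2: {N-β, N-γ}
  #3: {N-β, N-γ}
  #4: {N-δ}
No 2 sites suffice: every size-2 union leaves at least one demand point uncovered.
But {#1, #2, #4} covers everything, so the minimum is 3.

3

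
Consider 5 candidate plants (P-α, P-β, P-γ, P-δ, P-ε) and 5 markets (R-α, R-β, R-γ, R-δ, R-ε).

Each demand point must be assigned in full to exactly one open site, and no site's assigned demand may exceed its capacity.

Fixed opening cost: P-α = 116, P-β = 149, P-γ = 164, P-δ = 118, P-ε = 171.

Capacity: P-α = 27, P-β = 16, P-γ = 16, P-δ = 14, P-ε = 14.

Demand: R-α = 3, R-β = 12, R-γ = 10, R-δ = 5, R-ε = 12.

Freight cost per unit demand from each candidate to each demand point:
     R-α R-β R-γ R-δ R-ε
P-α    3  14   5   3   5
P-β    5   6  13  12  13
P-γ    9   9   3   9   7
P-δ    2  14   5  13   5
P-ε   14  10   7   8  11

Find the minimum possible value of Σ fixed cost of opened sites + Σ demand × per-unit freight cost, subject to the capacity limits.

477

Open {P-α, P-β}; cheapest assignment that respects the capacities:
  P-α (cap 27, load 27): R-γ, R-δ, R-ε — cost 10×5 + 5×3 + 12×5 = 125
  P-β (cap 16, load 15): R-α, R-β — cost 3×5 + 12×6 = 87
  Shipping 212, fixed 265 → total 477.
  Any other capacity-feasible assignment to {P-α, P-β} ships for at least 212.
Compare {P-α, P-γ}: its best feasible assignment gives total 540.
Compare {P-α, P-β, P-δ}: its best feasible assignment gives total 586.
Every other set of open sites that can feasibly serve all demand totals ≥ 540 even under its best assignment. Minimum: 477.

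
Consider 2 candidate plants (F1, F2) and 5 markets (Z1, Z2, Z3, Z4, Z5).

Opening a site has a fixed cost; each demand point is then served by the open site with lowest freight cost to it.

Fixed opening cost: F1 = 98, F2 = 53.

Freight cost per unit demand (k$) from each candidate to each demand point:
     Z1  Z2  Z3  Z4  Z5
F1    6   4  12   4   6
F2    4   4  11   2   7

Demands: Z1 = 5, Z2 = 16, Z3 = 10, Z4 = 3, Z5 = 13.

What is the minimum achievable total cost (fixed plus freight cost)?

Open {F2}: assign each demand point to its cheapest open site.
  Z1→F2 5×4=20, Z2→F2 16×4=64, Z3→F2 10×11=110, Z4→F2 3×2=6, Z5→F2 13×7=91
  freight cost 291, fixed 53 → total 344.
Compare {F1}: freight cost 304 + fixed 98 = 402.
Compare {F1, F2}: freight cost 278 + fixed 151 = 429.

344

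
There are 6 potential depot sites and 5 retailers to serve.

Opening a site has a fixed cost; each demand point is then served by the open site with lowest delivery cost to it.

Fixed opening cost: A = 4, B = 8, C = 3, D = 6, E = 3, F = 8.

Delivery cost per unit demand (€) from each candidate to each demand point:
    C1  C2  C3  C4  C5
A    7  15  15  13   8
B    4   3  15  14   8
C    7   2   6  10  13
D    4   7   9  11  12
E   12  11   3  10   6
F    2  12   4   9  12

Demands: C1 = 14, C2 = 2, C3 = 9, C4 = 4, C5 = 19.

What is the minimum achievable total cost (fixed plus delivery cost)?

Open {C, E, F}: assign each demand point to its cheapest open site.
  C1→F 14×2=28, C2→C 2×2=4, C3→E 9×3=27, C4→F 4×9=36, C5→E 19×6=114
  delivery cost 209, fixed 14 → total 223.
Compare {A, C, E, F}: delivery cost 209 + fixed 18 = 227.
Compare {C, D, E, F}: delivery cost 209 + fixed 20 = 229.
Compare {B, E, F}: delivery cost 211 + fixed 19 = 230.
All other subsets cost ≥ 227. Minimum total cost: 223.

223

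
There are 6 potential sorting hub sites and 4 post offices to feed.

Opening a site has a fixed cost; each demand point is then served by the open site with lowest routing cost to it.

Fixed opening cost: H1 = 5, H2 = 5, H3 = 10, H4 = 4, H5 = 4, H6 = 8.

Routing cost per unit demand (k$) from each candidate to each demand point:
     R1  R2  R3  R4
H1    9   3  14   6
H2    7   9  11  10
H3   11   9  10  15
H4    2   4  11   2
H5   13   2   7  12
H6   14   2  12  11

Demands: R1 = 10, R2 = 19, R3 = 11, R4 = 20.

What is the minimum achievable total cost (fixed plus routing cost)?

183

Open {H4, H5}: assign each demand point to its cheapest open site.
  R1→H4 10×2=20, R2→H5 19×2=38, R3→H5 11×7=77, R4→H4 20×2=40
  routing cost 175, fixed 8 → total 183.
Compare {H1, H4, H5}: routing cost 175 + fixed 13 = 188.
Compare {H2, H4, H5}: routing cost 175 + fixed 13 = 188.
Compare {H4, H5, H6}: routing cost 175 + fixed 16 = 191.
All other subsets cost ≥ 188. Minimum total cost: 183.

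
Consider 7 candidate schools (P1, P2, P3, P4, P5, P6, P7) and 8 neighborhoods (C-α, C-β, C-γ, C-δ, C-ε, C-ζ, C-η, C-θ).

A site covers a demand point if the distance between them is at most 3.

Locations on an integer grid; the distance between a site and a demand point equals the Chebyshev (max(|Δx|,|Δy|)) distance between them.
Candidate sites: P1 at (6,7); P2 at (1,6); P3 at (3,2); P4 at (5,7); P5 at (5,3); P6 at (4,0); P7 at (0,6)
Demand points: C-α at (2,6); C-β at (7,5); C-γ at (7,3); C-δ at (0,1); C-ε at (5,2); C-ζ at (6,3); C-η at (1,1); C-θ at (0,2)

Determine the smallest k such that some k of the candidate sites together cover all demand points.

Coverage sets (demand points within 3 of each site):
  P1: {C-β}
  P2: {C-α}
  P3: {C-δ, C-ε, C-ζ, C-η, C-θ}
  P4: {C-α, C-β}
  P5: {C-α, C-β, C-γ, C-ε, C-ζ}
  P6: {C-γ, C-ε, C-ζ, C-η}
  P7: {C-α}
No single site covers all 8 demand points.
But {P3, P5} covers everything, so the minimum is 2.

2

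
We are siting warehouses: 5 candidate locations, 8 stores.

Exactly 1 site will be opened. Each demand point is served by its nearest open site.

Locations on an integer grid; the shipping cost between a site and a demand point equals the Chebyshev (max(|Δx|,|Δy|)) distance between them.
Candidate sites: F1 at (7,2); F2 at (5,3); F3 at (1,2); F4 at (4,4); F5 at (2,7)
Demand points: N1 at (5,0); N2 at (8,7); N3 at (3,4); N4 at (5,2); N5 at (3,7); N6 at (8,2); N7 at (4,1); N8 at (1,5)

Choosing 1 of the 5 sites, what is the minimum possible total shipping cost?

Open {F2}.
  N1→F2 3, N2→F2 4, N3→F2 2, N4→F2 1, N5→F2 4, N6→F2 3, N7→F2 2, N8→F2 4  ⇒ total 23.
Compare {F4}: total 24.
Compare {F1}: total 28.
No size-1 selection does better; minimum is 23.

23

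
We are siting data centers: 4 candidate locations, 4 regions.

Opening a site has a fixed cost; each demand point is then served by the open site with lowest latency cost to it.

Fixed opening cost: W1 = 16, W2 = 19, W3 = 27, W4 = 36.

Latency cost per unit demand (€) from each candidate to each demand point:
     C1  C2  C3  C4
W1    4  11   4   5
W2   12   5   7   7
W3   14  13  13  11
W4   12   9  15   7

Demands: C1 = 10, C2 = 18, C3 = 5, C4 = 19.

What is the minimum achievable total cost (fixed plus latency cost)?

280

Open {W1, W2}: assign each demand point to its cheapest open site.
  C1→W1 10×4=40, C2→W2 18×5=90, C3→W1 5×4=20, C4→W1 19×5=95
  latency cost 245, fixed 35 → total 280.
Compare {W1, W2, W3}: latency cost 245 + fixed 62 = 307.
Compare {W1, W2, W4}: latency cost 245 + fixed 71 = 316.
Compare {W1, W2, W3, W4}: latency cost 245 + fixed 98 = 343.
All other subsets cost ≥ 307. Minimum total cost: 280.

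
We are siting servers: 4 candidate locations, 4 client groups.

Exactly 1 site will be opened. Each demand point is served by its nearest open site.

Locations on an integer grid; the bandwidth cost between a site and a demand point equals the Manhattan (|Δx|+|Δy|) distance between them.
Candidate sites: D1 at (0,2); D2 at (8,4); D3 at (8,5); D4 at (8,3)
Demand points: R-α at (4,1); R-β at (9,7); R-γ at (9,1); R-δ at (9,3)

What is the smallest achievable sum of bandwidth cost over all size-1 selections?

15

Open {D4}.
  R-α→D4 6, R-β→D4 5, R-γ→D4 3, R-δ→D4 1  ⇒ total 15.
Compare {D2}: total 17.
Compare {D3}: total 19.
No size-1 selection does better; minimum is 15.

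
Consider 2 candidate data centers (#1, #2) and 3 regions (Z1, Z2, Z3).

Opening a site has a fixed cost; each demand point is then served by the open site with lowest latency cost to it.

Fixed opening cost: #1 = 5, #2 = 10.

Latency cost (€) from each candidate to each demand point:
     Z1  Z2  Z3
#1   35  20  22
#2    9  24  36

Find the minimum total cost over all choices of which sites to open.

Open {#1, #2}: assign each demand point to its cheapest open site.
  Z1→#2 9, Z2→#1 20, Z3→#1 22
  latency cost 51, fixed 15 → total 66.
Compare {#2}: latency cost 69 + fixed 10 = 79.
Compare {#1}: latency cost 77 + fixed 5 = 82.

66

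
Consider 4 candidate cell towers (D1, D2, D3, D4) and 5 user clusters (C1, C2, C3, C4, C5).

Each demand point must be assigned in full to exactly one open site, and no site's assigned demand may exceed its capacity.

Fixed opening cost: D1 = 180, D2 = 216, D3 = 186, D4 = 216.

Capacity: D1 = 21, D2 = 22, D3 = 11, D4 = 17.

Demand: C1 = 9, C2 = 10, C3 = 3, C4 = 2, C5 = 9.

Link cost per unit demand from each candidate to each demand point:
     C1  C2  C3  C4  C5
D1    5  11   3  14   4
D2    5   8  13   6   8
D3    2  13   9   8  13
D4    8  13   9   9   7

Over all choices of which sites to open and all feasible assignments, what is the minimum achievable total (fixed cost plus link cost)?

578

Open {D1, D2}; cheapest assignment that respects the capacities:
  D1 (cap 21, load 21): C1, C3, C5 — cost 9×5 + 3×3 + 9×4 = 90
  D2 (cap 22, load 12): C2, C4 — cost 10×8 + 2×6 = 92
  Shipping 182, fixed 396 → total 578.
  Any other capacity-feasible assignment to {D1, D2} ships for at least 182.
Compare {D2, D3}: its best feasible assignment gives total 627.
Compare {D1, D4}: its best feasible assignment gives total 634.
Every other set of open sites that can feasibly serve all demand totals ≥ 627 even under its best assignment. Minimum: 578.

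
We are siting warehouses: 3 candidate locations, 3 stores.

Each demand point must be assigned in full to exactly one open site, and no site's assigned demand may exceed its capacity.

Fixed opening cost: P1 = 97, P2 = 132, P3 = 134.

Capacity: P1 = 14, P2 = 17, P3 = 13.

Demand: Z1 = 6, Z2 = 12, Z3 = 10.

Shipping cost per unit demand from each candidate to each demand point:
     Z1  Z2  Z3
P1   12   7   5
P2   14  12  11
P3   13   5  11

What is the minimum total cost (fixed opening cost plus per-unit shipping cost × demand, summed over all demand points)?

507

Open {P1, P2}; cheapest assignment that respects the capacities:
  P1 (cap 14, load 12): Z2 — cost 12×7 = 84
  P2 (cap 17, load 16): Z1, Z3 — cost 6×14 + 10×11 = 194
  Shipping 278, fixed 229 → total 507.
  Any other capacity-feasible assignment to {P1, P2} ships for at least 278.
Compare {P2, P3}: its best feasible assignment gives total 520.
Compare {P1, P2, P3}: its best feasible assignment gives total 557.
Every other set of open sites that can feasibly serve all demand totals ≥ 520 even under its best assignment. Minimum: 507.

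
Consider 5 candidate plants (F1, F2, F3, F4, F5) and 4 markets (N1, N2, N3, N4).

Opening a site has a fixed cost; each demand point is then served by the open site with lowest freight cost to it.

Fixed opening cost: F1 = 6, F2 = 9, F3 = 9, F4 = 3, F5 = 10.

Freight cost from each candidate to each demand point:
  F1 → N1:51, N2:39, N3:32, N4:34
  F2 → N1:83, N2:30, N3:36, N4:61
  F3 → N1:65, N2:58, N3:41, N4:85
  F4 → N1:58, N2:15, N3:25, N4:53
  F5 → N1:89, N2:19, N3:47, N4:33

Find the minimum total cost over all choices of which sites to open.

Open {F1, F4}: assign each demand point to its cheapest open site.
  N1→F1 51, N2→F4 15, N3→F4 25, N4→F1 34
  freight cost 125, fixed 9 → total 134.
Compare {F1, F2, F4}: freight cost 125 + fixed 18 = 143.
Compare {F1, F3, F4}: freight cost 125 + fixed 18 = 143.
Compare {F1, F4, F5}: freight cost 124 + fixed 19 = 143.
All other subsets cost ≥ 143. Minimum total cost: 134.

134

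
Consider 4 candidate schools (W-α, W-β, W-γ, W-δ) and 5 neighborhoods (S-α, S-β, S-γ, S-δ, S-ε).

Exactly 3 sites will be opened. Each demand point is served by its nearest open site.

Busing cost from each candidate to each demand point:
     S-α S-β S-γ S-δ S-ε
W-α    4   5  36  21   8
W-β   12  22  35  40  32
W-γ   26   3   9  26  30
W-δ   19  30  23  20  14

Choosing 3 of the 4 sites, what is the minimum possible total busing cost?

Open {W-α, W-γ, W-δ}.
  S-α→W-α 4, S-β→W-γ 3, S-γ→W-γ 9, S-δ→W-δ 20, S-ε→W-α 8  ⇒ total 44.
Compare {W-α, W-β, W-γ}: total 45.
Compare {W-β, W-γ, W-δ}: total 58.
No size-3 selection does better; minimum is 44.

44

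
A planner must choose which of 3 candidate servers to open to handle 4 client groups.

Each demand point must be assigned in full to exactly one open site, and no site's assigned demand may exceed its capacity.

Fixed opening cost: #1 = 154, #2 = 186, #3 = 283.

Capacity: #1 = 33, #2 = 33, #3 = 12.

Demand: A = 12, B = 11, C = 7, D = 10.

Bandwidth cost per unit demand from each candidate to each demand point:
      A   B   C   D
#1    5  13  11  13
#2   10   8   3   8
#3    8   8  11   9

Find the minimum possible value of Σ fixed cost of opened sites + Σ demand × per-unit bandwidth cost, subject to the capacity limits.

Open {#1, #2}; cheapest assignment that respects the capacities:
  #1 (cap 33, load 12): A — cost 12×5 = 60
  #2 (cap 33, load 28): B, C, D — cost 11×8 + 7×3 + 10×8 = 189
  Shipping 249, fixed 340 → total 589.
  Any other capacity-feasible assignment to {#1, #2} ships for at least 249.
Compare {#2, #3}: its best feasible assignment gives total 754.
Compare {#1, #3}: its best feasible assignment gives total 792.
Every other set of open sites that can feasibly serve all demand totals ≥ 754 even under its best assignment. Minimum: 589.

589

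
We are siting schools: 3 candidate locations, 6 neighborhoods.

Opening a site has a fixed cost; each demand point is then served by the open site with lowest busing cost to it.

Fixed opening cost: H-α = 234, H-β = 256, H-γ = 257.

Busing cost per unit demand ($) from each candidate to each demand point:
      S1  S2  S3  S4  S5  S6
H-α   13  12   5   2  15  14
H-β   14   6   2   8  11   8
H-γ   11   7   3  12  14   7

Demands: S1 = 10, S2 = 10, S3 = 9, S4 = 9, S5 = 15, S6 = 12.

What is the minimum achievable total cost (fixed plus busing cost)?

807

Open {H-β}: assign each demand point to its cheapest open site.
  S1→H-β 10×14=140, S2→H-β 10×6=60, S3→H-β 9×2=18, S4→H-β 9×8=72, S5→H-β 15×11=165, S6→H-β 12×8=96
  busing cost 551, fixed 256 → total 807.
Compare {H-γ}: busing cost 609 + fixed 257 = 866.
Compare {H-α}: busing cost 706 + fixed 234 = 940.
Compare {H-α, H-β}: busing cost 487 + fixed 490 = 977.
All other subsets cost ≥ 866. Minimum total cost: 807.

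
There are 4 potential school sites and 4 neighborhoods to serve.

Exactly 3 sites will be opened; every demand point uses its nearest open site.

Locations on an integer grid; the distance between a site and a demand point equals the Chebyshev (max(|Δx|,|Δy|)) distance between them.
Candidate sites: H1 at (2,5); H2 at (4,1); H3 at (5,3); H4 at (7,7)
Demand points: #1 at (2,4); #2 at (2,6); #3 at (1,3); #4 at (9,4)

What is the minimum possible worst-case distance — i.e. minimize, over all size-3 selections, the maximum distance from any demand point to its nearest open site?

3

Open {H1, H2, H4}.
  Farthest demand point is #4 at distance 3 (to H4); all others are ≤ 3.
With {H1, H3, H4} the worst case is 3.
With {H2, H3, H4} the worst case is 3.
No size-3 selection achieves below 3.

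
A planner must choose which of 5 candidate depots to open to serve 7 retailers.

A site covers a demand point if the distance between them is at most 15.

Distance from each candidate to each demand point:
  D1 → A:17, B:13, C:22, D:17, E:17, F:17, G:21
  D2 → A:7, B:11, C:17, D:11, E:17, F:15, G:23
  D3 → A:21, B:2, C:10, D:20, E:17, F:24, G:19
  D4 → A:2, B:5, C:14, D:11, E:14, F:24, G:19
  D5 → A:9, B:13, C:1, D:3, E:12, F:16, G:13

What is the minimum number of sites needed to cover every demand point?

Coverage sets (demand points within 15 of each site):
  D1: {B}
  D2: {A, B, D, F}
  D3: {B, C}
  D4: {A, B, C, D, E}
  D5: {A, B, C, D, E, G}
No single site covers all 7 demand points.
But {D2, D5} covers everything, so the minimum is 2.

2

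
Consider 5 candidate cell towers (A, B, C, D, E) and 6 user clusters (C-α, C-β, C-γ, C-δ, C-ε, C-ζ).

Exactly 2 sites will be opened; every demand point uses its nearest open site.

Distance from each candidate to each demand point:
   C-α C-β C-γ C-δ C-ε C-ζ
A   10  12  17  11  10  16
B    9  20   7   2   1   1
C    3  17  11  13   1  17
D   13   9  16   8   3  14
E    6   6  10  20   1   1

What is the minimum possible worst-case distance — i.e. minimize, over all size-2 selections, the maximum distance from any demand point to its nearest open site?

Open {B, E}.
  Farthest demand point is C-γ at distance 7 (to B); all others are ≤ 7.
With {B, D} the worst case is 9.
With {D, E} the worst case is 10.
No size-2 selection achieves below 7.

7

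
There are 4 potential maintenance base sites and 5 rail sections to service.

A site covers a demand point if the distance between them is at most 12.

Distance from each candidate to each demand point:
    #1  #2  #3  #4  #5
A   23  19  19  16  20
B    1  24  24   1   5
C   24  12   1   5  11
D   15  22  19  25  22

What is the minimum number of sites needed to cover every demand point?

Coverage sets (demand points within 12 of each site):
  A: {}
  B: {#1, #4, #5}
  C: {#2, #3, #4, #5}
  D: {}
No single site covers all 5 demand points.
But {B, C} covers everything, so the minimum is 2.

2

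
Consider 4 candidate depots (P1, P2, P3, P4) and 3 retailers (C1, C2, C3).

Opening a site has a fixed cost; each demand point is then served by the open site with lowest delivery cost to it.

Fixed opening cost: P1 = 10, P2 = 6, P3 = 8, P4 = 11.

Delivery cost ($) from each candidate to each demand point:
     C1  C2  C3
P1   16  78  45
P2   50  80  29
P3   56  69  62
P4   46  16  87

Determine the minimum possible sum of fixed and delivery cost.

88

Open {P1, P2, P4}: assign each demand point to its cheapest open site.
  C1→P1 16, C2→P4 16, C3→P2 29
  delivery cost 61, fixed 27 → total 88.
Compare {P1, P2, P3, P4}: delivery cost 61 + fixed 35 = 96.
Compare {P1, P4}: delivery cost 77 + fixed 21 = 98.
Compare {P1, P3, P4}: delivery cost 77 + fixed 29 = 106.
All other subsets cost ≥ 96. Minimum total cost: 88.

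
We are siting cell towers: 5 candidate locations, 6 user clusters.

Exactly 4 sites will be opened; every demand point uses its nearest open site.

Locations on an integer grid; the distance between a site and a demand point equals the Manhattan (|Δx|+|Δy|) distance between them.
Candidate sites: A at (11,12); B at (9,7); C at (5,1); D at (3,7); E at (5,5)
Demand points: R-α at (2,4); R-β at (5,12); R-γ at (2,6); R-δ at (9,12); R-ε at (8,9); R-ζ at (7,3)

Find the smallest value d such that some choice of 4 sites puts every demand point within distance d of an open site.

Open {A, B, C, D}.
  Farthest demand point is R-β at distance 6 (to A); all others are ≤ 6.
With {A, B, C, E} the worst case is 6.
With {A, B, D, E} the worst case is 6.
No size-4 selection achieves below 6.

6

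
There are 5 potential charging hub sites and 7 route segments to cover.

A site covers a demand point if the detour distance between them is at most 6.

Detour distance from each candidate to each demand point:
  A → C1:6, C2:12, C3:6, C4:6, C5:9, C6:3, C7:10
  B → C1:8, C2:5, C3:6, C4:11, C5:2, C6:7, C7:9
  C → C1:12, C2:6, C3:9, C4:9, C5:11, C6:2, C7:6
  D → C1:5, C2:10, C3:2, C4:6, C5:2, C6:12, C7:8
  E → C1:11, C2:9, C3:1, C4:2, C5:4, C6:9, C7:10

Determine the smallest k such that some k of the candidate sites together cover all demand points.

Coverage sets (demand points within 6 of each site):
  A: {C1, C3, C4, C6}
  B: {C2, C3, C5}
  C: {C2, C6, C7}
  D: {C1, C3, C4, C5}
  E: {C3, C4, C5}
No single site covers all 7 demand points.
But {C, D} covers everything, so the minimum is 2.

2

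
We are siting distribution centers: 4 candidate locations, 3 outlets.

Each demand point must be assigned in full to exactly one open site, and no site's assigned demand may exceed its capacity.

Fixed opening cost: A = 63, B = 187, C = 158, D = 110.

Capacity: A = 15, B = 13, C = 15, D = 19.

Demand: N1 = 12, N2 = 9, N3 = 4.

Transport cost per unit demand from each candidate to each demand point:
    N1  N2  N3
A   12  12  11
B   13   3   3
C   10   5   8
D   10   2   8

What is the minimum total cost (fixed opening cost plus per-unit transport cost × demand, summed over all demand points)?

367

Open {A, D}; cheapest assignment that respects the capacities:
  A (cap 15, load 12): N1 — cost 12×12 = 144
  D (cap 19, load 13): N2, N3 — cost 9×2 + 4×8 = 50
  Shipping 194, fixed 173 → total 367.
  Any other capacity-feasible assignment to {A, D} ships for at least 194.
Compare {A, B}: its best feasible assignment gives total 433.
Compare {C, D}: its best feasible assignment gives total 438.
Every other set of open sites that can feasibly serve all demand totals ≥ 433 even under its best assignment. Minimum: 367.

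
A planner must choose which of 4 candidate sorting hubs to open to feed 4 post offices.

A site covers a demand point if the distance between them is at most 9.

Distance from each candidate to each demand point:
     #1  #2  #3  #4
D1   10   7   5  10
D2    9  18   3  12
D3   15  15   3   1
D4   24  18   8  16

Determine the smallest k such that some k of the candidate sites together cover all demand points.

3

Coverage sets (demand points within 9 of each site):
  D1: {#2, #3}
  D2: {#1, #3}
  D3: {#3, #4}
  D4: {#3}
No 2 sites suffice: every size-2 union leaves at least one demand point uncovered.
But {D1, D2, D3} covers everything, so the minimum is 3.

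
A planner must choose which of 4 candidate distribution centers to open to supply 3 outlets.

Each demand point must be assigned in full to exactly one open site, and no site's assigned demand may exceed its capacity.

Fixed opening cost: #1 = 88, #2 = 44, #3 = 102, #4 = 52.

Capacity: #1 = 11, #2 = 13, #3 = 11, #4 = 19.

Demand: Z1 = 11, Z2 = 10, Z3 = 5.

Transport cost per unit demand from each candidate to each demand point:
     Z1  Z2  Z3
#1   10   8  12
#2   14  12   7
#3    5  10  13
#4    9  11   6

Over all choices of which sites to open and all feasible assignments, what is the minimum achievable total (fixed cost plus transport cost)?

345

Open {#2, #4}; cheapest assignment that respects the capacities:
  #2 (cap 13, load 10): Z2 — cost 10×12 = 120
  #4 (cap 19, load 16): Z1, Z3 — cost 11×9 + 5×6 = 129
  Shipping 249, fixed 96 → total 345.
  Any other capacity-feasible assignment to {#2, #4} ships for at least 249.
Compare {#1, #4}: its best feasible assignment gives total 349.
Compare {#3, #4}: its best feasible assignment gives total 349.
Every other set of open sites that can feasibly serve all demand totals ≥ 349 even under its best assignment. Minimum: 345.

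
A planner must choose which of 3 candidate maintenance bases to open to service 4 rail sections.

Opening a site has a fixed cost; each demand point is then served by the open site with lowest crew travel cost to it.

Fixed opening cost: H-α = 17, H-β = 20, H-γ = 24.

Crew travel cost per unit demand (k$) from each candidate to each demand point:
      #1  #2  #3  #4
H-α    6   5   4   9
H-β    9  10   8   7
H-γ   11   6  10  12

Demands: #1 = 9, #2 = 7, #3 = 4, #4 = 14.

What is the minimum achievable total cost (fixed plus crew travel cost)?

Open {H-α, H-β}: assign each demand point to its cheapest open site.
  #1→H-α 9×6=54, #2→H-α 7×5=35, #3→H-α 4×4=16, #4→H-β 14×7=98
  crew travel cost 203, fixed 37 → total 240.
Compare {H-α}: crew travel cost 231 + fixed 17 = 248.
Compare {H-α, H-β, H-γ}: crew travel cost 203 + fixed 61 = 264.
Compare {H-α, H-γ}: crew travel cost 231 + fixed 41 = 272.
All other subsets cost ≥ 248. Minimum total cost: 240.

240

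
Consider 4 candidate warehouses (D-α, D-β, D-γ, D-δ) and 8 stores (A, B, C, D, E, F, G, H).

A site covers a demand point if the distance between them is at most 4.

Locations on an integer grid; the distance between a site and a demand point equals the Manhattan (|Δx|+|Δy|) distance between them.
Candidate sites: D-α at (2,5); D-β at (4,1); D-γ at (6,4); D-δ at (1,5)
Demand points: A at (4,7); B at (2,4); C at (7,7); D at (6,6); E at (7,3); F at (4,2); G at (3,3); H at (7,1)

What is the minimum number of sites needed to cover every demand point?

2

Coverage sets (demand points within 4 of each site):
  D-α: {A, B, G}
  D-β: {F, G, H}
  D-γ: {B, C, D, E, F, G, H}
  D-δ: {B, G}
No single site covers all 8 demand points.
But {D-α, D-γ} covers everything, so the minimum is 2.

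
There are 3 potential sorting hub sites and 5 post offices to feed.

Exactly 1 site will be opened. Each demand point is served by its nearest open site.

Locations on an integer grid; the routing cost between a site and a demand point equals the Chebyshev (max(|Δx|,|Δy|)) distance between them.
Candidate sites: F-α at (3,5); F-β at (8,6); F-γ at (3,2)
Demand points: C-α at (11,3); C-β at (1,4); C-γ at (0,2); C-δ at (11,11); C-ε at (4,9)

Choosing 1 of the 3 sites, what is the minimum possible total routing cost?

Open {F-α}.
  C-α→F-α 8, C-β→F-α 2, C-γ→F-α 3, C-δ→F-α 8, C-ε→F-α 4  ⇒ total 25.
Compare {F-β}: total 27.
Compare {F-γ}: total 29.

25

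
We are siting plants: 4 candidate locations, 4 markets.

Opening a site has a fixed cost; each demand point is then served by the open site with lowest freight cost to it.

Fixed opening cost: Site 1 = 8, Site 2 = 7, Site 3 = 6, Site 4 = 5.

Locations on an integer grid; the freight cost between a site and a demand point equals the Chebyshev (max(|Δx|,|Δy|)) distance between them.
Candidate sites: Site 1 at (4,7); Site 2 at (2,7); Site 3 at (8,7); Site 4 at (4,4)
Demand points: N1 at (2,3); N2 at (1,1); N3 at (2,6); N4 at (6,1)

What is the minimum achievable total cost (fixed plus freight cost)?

Open {Site 4}: assign each demand point to its cheapest open site.
  N1→Site 4 2, N2→Site 4 3, N3→Site 4 2, N4→Site 4 3
  freight cost 10, fixed 5 → total 15.
Compare {Site 2, Site 4}: freight cost 9 + fixed 12 = 21.
Compare {Site 3, Site 4}: freight cost 10 + fixed 11 = 21.
Compare {Site 1, Site 4}: freight cost 10 + fixed 13 = 23.
All other subsets cost ≥ 21. Minimum total cost: 15.

15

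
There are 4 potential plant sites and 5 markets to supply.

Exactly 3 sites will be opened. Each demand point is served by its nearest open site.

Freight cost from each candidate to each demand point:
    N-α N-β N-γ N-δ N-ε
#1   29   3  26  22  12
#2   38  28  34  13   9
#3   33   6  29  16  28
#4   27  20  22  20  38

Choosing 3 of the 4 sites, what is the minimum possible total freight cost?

Open {#1, #2, #4}.
  N-α→#4 27, N-β→#1 3, N-γ→#4 22, N-δ→#2 13, N-ε→#2 9  ⇒ total 74.
Compare {#2, #3, #4}: total 77.
Compare {#1, #2, #3}: total 80.
No size-3 selection does better; minimum is 74.

74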